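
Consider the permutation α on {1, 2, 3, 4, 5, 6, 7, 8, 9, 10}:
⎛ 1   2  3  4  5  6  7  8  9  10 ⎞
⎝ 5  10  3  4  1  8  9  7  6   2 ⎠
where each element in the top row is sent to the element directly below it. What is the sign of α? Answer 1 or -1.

In disjoint-cycle form the cycle lengths are 4, 2, 2, 1, 1.
A cycle of length ℓ contributes ℓ−1 transpositions, so α is a product of 3 + 1 + 1 = 5 transpositions — odd.

-1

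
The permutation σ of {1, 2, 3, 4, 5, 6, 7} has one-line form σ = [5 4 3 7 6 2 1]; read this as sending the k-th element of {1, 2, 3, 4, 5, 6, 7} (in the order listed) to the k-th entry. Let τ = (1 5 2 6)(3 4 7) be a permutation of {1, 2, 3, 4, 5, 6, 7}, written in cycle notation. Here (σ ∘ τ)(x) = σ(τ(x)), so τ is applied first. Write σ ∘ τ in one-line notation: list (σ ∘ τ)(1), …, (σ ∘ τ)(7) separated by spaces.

6 2 7 1 4 5 3

Chase each element through τ then σ: 1 → 5 → 6; 2 → 6 → 2; 3 → 4 → 7; 4 → 7 → 1; 5 → 2 → 4; 6 → 1 → 5; 7 → 3 → 3.
Collecting the images, σ ∘ τ = [6 2 7 1 4 5 3].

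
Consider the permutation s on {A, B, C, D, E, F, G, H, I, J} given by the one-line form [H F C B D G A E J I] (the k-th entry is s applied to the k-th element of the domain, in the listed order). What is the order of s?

Decomposing into disjoint cycles gives cycle lengths 7, 2, 1.
The order of s is the least common multiple of its cycle lengths: lcm(7, 2) = 14.

14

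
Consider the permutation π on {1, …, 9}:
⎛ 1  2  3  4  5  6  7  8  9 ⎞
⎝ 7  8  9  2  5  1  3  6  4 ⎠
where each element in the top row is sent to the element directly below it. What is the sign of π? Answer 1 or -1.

-1

In disjoint-cycle form the cycle lengths are 8, 1.
A cycle of length ℓ contributes ℓ−1 transpositions, so π is a product of 7 transpositions — odd.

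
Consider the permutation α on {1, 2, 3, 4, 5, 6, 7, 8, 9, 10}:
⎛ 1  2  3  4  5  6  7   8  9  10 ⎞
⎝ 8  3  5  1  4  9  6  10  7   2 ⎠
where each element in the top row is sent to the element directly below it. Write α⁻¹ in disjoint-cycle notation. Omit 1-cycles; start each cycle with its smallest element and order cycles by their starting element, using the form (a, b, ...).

(1, 4, 5, 3, 2, 10, 8)(6, 7, 9)

The cycle decomposition of α is (1, 8, 10, 2, 3, 5, 4)(6, 9, 7).
The inverse reverses every cycle; in canonical form, α⁻¹ = (1, 4, 5, 3, 2, 10, 8)(6, 7, 9).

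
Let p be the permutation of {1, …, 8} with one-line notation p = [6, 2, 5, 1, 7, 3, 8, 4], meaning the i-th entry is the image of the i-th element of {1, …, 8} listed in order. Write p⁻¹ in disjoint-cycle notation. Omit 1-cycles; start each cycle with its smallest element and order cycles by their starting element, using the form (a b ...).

First write p in disjoint cycles: (1 6 3 5 7 8 4).
Reversing each cycle (and rotating so the smallest element leads) gives p⁻¹ = (1 4 8 7 5 3 6).

(1 4 8 7 5 3 6)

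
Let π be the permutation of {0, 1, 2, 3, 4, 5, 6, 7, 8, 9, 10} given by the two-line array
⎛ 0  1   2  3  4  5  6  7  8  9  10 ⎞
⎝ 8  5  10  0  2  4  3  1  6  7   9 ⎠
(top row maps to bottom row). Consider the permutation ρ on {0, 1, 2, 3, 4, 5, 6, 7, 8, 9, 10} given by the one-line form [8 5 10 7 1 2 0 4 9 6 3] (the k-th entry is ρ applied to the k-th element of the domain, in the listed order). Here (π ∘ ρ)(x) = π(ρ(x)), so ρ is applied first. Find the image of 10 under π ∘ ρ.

ρ(10) = 3, then π(3) = 0; composing gives (π ∘ ρ)(10) = 0.

0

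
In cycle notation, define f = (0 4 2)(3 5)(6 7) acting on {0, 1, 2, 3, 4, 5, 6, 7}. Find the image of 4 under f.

4 appears in (0 4 2); the next entry (wrapping around) is 2.

2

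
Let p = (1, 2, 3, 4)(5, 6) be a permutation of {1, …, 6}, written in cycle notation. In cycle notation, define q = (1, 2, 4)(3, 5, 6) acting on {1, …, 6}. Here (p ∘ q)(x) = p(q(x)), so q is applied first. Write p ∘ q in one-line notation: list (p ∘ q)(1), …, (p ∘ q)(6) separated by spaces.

3 1 6 2 5 4

(p ∘ q)(x) = p(q(x)). Computing each image: p(q(1)) = p(2) = 3, p(q(2)) = p(4) = 1, p(q(3)) = p(5) = 6, p(q(4)) = p(1) = 2, p(q(5)) = p(6) = 5, p(q(6)) = p(3) = 4.
Hence p ∘ q = [3 1 6 2 5 4].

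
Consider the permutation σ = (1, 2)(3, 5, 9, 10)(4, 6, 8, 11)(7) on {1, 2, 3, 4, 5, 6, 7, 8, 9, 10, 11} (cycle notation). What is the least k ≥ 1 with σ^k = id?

The disjoint cycles have lengths 4, 4, 2, 1.
Since disjoint cycles commute, ord(σ) = lcm(4, 4, 2) = 4.

4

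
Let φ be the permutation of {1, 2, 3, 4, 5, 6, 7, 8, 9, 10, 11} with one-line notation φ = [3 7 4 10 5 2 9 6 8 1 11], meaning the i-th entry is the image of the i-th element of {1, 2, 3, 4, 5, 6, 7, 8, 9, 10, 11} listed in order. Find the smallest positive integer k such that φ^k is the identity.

20

Decomposing into disjoint cycles gives cycle lengths 5, 4, 1, 1.
The order is lcm(5, 4) = 20.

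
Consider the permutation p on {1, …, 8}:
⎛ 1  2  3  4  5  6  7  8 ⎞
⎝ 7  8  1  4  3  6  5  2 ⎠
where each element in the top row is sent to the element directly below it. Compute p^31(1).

3

Tracing 1 → 7 → … returns to 1 after 4 steps, so 1 lies in a 4-cycle (1 7 5 3).
Powers repeat with period 4 on this cycle, and 31 mod 4 = 3, so p^31(1) = p^3(1).
Stepping 3 places around the cycle: 1 → 7 → 5 → 3.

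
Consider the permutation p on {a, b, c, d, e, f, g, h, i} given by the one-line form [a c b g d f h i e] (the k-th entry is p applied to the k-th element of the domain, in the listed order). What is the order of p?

10

The disjoint-cycle form of p has cycle lengths 5, 2, 1, 1.
The order of p is the least common multiple of its cycle lengths: lcm(5, 2) = 10.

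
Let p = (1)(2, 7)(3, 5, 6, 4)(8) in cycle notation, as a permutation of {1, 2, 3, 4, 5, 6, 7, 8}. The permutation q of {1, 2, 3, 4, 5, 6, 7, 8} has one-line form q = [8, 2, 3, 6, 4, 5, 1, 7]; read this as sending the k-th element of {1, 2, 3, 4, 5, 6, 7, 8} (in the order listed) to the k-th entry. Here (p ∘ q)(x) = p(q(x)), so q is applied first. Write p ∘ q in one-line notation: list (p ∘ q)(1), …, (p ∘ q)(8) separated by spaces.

(p ∘ q)(x) = p(q(x)). Computing each image: p(q(1)) = p(8) = 8, p(q(2)) = p(2) = 7, p(q(3)) = p(3) = 5, p(q(4)) = p(6) = 4, p(q(5)) = p(4) = 3, p(q(6)) = p(5) = 6, p(q(7)) = p(1) = 1, p(q(8)) = p(7) = 2.
Hence p ∘ q = [8 7 5 4 3 6 1 2].

8 7 5 4 3 6 1 2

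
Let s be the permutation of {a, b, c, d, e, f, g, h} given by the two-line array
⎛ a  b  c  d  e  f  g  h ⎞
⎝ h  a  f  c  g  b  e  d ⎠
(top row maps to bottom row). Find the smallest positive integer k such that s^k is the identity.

6

Decomposing into disjoint cycles gives cycle lengths 6, 2.
The order is lcm(6, 2) = 6.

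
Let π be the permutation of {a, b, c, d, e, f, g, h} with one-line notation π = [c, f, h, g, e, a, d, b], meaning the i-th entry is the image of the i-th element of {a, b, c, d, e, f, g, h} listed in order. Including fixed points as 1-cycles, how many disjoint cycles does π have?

3

The cycle decomposition is (a c h b f)(d g)(e), which has 3 cycles (counting 1-cycles).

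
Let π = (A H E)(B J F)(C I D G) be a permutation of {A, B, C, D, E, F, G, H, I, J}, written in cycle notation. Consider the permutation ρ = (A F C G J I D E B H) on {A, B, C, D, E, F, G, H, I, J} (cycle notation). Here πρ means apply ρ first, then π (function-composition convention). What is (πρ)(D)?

(πρ)(D) = π(ρ(D)). ρ(D) = E, then π(E) = A. So (πρ)(D) = A.

A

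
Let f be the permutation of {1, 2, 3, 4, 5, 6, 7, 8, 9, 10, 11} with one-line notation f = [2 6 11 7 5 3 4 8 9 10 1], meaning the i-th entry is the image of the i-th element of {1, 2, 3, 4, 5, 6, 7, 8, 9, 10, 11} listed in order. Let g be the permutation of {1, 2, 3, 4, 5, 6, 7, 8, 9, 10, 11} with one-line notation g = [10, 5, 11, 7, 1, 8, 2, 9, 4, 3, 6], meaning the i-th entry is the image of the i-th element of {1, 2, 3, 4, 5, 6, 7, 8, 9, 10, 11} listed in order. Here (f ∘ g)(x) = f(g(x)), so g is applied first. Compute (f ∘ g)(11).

3

First apply g: g(11) = 6, then f(6) = 3. Thus (f ∘ g)(11) = 3.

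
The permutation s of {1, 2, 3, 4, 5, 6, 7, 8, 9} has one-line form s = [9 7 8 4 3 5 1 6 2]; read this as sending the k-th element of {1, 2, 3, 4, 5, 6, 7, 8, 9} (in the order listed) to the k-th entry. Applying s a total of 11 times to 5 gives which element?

6

Tracing 5 → 3 → … returns to 5 after 4 steps, so 5 lies in a 4-cycle (3, 8, 6, 5).
Powers repeat with period 4 on this cycle, and 11 mod 4 = 3, so s^11(5) = s^3(5).
Stepping 3 places around the cycle: 5 → 3 → 8 → 6.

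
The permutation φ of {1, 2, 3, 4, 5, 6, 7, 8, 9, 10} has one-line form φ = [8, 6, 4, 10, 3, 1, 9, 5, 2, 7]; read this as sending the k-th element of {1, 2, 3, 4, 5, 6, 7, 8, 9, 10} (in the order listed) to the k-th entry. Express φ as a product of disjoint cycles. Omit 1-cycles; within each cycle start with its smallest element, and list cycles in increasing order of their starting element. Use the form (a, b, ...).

Iterating φ from 1 gives 1 → 8 → 5 → 3 → 4 → 10 → 7 → 9 → 2 → 6 → 1; that is the 10-cycle (1, 8, 5, 3, 4, 10, 7, 9, 2, 6).
Repeating from the next unused element and collecting all non-trivial cycles gives (1, 8, 5, 3, 4, 10, 7, 9, 2, 6).

(1, 8, 5, 3, 4, 10, 7, 9, 2, 6)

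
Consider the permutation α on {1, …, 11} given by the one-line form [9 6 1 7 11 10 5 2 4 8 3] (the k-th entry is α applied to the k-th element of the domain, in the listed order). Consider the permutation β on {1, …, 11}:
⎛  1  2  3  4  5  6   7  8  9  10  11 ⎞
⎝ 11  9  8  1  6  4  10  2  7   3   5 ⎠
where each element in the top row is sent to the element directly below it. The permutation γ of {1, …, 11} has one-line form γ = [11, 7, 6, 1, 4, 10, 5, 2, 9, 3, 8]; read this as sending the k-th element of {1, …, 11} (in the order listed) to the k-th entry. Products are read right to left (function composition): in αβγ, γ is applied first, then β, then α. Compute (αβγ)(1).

Chase 1: γ(1) = 11; β(11) = 5; α(5) = 11. Hence (αβγ)(1) = 11.

11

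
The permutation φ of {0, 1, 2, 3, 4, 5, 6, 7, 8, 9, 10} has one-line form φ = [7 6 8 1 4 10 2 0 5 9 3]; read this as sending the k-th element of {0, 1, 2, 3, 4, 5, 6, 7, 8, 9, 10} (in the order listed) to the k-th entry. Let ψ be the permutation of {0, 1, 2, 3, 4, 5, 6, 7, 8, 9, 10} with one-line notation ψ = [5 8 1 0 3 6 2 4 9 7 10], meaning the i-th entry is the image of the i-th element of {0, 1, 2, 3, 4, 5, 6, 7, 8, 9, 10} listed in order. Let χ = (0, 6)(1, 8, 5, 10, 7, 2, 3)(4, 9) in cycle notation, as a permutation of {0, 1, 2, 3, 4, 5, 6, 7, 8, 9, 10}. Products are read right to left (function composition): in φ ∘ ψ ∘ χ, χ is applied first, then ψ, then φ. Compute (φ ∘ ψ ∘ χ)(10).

Chase 10: χ(10) = 7; ψ(7) = 4; φ(4) = 4. Hence (φ ∘ ψ ∘ χ)(10) = 4.

4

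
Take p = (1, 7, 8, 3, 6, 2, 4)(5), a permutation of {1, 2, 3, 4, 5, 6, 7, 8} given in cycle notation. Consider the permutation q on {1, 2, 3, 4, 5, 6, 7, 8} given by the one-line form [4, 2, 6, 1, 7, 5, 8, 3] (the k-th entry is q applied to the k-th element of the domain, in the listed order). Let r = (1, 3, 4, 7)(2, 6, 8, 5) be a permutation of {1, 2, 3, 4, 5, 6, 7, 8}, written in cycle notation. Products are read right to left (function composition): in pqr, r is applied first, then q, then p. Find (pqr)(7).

(pqr)(7) = p(q(r(7))). r(7) = 1, then q(1) = 4, then p(4) = 1, so the result is 1.

1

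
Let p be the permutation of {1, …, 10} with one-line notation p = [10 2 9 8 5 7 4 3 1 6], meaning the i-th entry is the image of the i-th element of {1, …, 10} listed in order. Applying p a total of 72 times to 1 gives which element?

1

Tracing 1 → 10 → … returns to 1 after 8 steps, so 1 lies in an 8-cycle (1, 10, 6, 7, 4, 8, 3, 9).
On an 8-cycle, p^8 is the identity, so p^72 = p^0 there (72 ≡ 0 mod 8).
So p^72(1) = 1.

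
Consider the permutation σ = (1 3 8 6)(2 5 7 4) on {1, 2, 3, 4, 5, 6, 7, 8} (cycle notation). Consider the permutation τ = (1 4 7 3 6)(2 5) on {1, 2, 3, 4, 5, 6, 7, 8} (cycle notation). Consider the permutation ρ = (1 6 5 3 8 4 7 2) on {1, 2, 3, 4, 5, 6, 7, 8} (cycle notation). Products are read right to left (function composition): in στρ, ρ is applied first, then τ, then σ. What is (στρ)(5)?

1

Apply the permutations in order: ρ(5) = 3, then τ(3) = 6, then σ(6) = 1. So (στρ)(5) = 1.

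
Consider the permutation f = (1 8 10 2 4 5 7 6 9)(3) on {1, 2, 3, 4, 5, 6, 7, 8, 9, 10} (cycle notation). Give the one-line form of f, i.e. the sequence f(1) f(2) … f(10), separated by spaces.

Image by image: 1→8, 2→4, 3→3, 4→5, 5→7, 6→9, 7→6, 8→10, 9→1, 10→2.
So the one-line form is 8 4 3 5 7 9 6 10 1 2.

8 4 3 5 7 9 6 10 1 2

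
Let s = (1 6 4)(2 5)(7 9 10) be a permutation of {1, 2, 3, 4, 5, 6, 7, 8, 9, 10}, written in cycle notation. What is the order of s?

6

The disjoint cycles have lengths 3, 3, 2, 1, 1.
The order of s is the least common multiple of its cycle lengths: lcm(3, 3, 2) = 6.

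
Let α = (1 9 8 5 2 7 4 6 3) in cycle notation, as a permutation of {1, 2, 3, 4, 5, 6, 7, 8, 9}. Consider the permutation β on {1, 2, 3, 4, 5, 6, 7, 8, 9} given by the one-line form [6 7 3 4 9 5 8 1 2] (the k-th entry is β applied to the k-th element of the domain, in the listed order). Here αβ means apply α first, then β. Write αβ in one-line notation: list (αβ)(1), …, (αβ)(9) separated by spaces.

2 8 6 5 7 3 4 9 1

Chase each element through α then β: 1 → 9 → 2; 2 → 7 → 8; 3 → 1 → 6; 4 → 6 → 5; 5 → 2 → 7; 6 → 3 → 3; 7 → 4 → 4; 8 → 5 → 9; 9 → 8 → 1.
So αβ in one-line form is 2 8 6 5 7 3 4 9 1.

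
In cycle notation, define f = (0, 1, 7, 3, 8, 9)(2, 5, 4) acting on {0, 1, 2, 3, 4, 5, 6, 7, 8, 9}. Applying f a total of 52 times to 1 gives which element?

1 lies in the 6-cycle (0, 1, 7, 3, 8, 9).
Powers repeat with period 6 on this cycle, and 52 mod 6 = 4, so f^52(1) = f^4(1).
Advancing 4 steps from 1: 1 → 7 → 3 → 8 → 9.

9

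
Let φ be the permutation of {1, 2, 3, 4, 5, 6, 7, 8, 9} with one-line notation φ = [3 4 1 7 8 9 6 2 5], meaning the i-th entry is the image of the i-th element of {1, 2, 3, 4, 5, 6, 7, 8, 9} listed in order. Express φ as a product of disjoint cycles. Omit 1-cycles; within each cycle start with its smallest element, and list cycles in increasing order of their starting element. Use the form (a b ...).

From 1: 1 → 3 → 1, closing the cycle (1 3).
Continuing from each remaining unvisited element yields (1 3)(2 4 7 6 9 5 8).

(1 3)(2 4 7 6 9 5 8)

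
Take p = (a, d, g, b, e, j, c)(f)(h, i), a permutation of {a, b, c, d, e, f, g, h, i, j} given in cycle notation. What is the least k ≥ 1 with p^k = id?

14

The cycle type of p is (7, 2, 1).
Since disjoint cycles commute, ord(p) = lcm(7, 2) = 14.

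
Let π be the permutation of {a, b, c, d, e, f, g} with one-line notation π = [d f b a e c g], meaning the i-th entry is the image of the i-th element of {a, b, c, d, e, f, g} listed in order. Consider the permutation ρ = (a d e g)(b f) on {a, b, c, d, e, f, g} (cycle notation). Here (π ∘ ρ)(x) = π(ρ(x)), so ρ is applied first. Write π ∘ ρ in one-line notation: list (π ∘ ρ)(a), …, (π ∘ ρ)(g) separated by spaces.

(π ∘ ρ)(x) = π(ρ(x)). Computing each image: π(ρ(a)) = π(d) = a, π(ρ(b)) = π(f) = c, π(ρ(c)) = π(c) = b, π(ρ(d)) = π(e) = e, π(ρ(e)) = π(g) = g, π(ρ(f)) = π(b) = f, π(ρ(g)) = π(a) = d.
Hence π ∘ ρ = [a c b e g f d].

a c b e g f d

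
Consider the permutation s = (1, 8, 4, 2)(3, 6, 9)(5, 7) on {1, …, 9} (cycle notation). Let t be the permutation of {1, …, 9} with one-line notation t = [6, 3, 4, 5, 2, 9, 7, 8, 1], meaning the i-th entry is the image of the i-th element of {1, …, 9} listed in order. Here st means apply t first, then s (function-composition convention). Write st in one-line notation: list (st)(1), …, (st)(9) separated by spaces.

9 6 2 7 1 3 5 4 8

Chase each element through t then s: 1 → 6 → 9; 2 → 3 → 6; 3 → 4 → 2; 4 → 5 → 7; 5 → 2 → 1; 6 → 9 → 3; 7 → 7 → 5; 8 → 8 → 4; 9 → 1 → 8.
Collecting the images, st = [9 6 2 7 1 3 5 4 8].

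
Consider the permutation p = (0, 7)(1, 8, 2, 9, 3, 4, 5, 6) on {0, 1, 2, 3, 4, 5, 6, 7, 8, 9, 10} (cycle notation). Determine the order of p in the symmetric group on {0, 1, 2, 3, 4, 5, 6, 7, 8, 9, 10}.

8

The cycle type of p is (8, 2, 1).
The order is lcm(8, 2) = 8.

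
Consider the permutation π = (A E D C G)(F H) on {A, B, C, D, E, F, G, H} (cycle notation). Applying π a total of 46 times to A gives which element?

A lies in the 5-cycle (A E D C G).
Powers repeat with period 5 on this cycle, and 46 mod 5 = 1, so π^46(A) = π^1(A).
Stepping 1 place around the cycle: A → E.

E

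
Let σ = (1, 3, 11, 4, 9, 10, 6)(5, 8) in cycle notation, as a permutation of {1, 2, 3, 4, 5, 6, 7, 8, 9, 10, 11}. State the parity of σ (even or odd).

The cycle lengths are 7, 2, 1, 1.
A cycle is odd iff its length is even; σ has 1 even-length cycle, so sgn(σ) = (−1)^1 and σ is odd.

odd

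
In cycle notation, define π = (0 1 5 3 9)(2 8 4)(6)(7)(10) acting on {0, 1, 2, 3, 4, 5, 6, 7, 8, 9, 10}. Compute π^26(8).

2

8 lies in the 3-cycle (2 8 4).
Powers repeat with period 3 on this cycle, and 26 mod 3 = 2, so π^26(8) = π^2(8).
Stepping 2 places around the cycle: 8 → 4 → 2.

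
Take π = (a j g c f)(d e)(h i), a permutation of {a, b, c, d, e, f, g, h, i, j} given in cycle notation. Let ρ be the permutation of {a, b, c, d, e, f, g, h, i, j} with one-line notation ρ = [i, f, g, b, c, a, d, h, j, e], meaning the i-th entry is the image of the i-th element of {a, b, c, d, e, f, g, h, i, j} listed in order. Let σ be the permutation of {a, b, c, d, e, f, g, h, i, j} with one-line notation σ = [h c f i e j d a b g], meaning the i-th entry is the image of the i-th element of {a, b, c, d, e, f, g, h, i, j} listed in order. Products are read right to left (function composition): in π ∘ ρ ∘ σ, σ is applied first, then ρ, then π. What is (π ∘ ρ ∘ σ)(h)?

h

(π ∘ ρ ∘ σ)(h) = π(ρ(σ(h))). σ(h) = a, then ρ(a) = i, then π(i) = h, so the result is h.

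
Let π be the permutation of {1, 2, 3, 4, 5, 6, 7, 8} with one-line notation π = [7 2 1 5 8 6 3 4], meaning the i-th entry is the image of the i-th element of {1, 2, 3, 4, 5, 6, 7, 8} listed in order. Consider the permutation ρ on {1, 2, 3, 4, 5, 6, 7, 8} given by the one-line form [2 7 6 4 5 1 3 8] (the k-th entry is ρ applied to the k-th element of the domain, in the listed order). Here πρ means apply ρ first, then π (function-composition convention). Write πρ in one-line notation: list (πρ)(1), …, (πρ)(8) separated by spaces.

(πρ)(x) = π(ρ(x)). Computing each image: π(ρ(1)) = π(2) = 2, π(ρ(2)) = π(7) = 3, π(ρ(3)) = π(6) = 6, π(ρ(4)) = π(4) = 5, π(ρ(5)) = π(5) = 8, π(ρ(6)) = π(1) = 7, π(ρ(7)) = π(3) = 1, π(ρ(8)) = π(8) = 4.
Hence πρ = [2 3 6 5 8 7 1 4].

2 3 6 5 8 7 1 4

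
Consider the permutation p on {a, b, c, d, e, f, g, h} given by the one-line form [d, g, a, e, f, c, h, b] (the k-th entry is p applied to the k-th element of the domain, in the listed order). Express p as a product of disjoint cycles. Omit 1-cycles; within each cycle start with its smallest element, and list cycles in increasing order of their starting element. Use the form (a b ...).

(a d e f c)(b g h)

Iterating p from a gives a → d → e → f → c → a; that is the 5-cycle (a d e f c).
Repeating from the next unused element and collecting all non-trivial cycles gives (a d e f c)(b g h).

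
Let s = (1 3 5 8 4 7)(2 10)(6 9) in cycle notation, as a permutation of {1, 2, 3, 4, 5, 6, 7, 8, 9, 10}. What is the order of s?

6

The cycle type of s is (6, 2, 2).
The order is lcm(6, 2, 2) = 6.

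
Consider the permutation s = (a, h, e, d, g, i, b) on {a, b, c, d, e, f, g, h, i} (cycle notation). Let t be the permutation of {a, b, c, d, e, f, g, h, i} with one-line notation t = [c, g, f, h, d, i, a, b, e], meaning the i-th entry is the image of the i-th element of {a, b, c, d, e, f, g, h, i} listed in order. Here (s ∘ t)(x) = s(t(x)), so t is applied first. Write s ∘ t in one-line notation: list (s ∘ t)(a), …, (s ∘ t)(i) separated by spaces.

c i f e g b h a d

For each element, apply t then s: a → c → c; b → g → i; c → f → f; d → h → e; e → d → g; f → i → b; g → a → h; h → b → a; i → e → d.
Collecting the images, s ∘ t = [c i f e g b h a d].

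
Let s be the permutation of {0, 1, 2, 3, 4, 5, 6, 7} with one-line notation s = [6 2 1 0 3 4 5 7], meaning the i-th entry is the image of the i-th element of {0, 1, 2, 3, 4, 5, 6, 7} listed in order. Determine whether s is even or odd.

odd

In disjoint-cycle form the cycle lengths are 5, 2, 1.
A cycle of length ℓ contributes ℓ−1 transpositions, so s is a product of 4 + 1 = 5 transpositions — odd.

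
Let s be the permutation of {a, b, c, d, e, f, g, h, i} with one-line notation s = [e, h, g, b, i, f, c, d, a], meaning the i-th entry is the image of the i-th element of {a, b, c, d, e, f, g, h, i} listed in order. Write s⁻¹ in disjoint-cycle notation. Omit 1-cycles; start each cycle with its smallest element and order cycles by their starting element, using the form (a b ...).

First write s in disjoint cycles: (a e i)(b h d)(c g).
Reversing each cycle (and rotating so the smallest element leads) gives s⁻¹ = (a i e)(b d h)(c g).

(a i e)(b d h)(c g)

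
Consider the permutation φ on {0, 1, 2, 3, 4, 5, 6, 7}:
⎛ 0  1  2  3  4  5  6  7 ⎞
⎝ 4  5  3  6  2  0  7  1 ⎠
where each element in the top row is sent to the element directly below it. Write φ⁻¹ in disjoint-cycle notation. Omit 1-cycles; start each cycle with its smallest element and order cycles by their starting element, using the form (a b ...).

First write φ in disjoint cycles: (0 4 2 3 6 7 1 5).
The inverse reverses every cycle; in canonical form, φ⁻¹ = (0 5 1 7 6 3 2 4).

(0 5 1 7 6 3 2 4)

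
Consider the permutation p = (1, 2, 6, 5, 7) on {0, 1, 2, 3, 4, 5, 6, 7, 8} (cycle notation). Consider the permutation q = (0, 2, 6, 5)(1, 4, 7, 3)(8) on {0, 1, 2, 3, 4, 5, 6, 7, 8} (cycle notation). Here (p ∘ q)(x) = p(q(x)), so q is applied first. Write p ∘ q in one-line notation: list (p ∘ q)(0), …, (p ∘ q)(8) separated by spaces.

6 4 5 2 1 0 7 3 8

Chase each element through q then p: 0 → 2 → 6; 1 → 4 → 4; 2 → 6 → 5; 3 → 1 → 2; 4 → 7 → 1; 5 → 0 → 0; 6 → 5 → 7; 7 → 3 → 3; 8 → 8 → 8.
So p ∘ q in one-line form is 6 4 5 2 1 0 7 3 8.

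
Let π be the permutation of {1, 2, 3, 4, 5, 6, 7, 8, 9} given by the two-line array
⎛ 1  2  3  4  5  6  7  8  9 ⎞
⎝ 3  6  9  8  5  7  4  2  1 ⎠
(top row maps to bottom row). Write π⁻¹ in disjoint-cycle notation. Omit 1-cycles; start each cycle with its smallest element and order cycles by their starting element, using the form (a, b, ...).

The cycle decomposition of π is (1, 3, 9)(2, 6, 7, 4, 8).
Reversing each cycle (and rotating so the smallest element leads) gives π⁻¹ = (1, 9, 3)(2, 8, 4, 7, 6).

(1, 9, 3)(2, 8, 4, 7, 6)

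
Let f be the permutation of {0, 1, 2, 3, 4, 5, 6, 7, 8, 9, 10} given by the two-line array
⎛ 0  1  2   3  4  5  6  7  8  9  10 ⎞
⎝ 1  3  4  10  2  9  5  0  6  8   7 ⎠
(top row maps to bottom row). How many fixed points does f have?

0

No element satisfies f(x) = x, so there are 0 fixed points.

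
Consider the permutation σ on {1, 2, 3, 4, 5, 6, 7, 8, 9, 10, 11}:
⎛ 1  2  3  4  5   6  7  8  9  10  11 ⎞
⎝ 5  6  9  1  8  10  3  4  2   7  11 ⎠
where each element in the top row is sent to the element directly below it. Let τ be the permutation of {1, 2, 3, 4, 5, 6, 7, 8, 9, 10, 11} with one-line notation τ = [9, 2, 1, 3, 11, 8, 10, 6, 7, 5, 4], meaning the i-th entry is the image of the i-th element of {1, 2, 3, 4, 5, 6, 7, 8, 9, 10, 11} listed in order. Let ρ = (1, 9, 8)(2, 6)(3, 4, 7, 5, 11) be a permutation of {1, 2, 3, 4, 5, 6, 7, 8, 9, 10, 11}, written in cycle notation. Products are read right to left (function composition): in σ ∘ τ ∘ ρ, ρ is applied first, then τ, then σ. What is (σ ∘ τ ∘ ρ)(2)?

4

Chase 2: ρ(2) = 6; τ(6) = 8; σ(8) = 4. Hence (σ ∘ τ ∘ ρ)(2) = 4.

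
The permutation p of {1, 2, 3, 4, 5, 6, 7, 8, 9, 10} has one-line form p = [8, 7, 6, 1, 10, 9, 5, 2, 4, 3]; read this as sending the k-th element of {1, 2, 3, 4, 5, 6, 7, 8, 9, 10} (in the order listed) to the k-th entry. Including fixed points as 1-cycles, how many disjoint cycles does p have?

1

The cycle decomposition is (1 8 2 7 5 10 3 6 9 4), which has 1 cycle (counting 1-cycles).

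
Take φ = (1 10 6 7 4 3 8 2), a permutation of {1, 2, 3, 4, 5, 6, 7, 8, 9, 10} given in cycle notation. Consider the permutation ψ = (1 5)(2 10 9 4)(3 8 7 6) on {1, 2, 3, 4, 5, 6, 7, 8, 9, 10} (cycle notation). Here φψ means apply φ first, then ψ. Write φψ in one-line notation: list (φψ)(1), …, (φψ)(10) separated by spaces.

9 5 7 8 1 6 2 10 4 3

Chase each element through φ then ψ: 1 → 10 → 9; 2 → 1 → 5; 3 → 8 → 7; 4 → 3 → 8; 5 → 5 → 1; 6 → 7 → 6; 7 → 4 → 2; 8 → 2 → 10; 9 → 9 → 4; 10 → 6 → 3.
So φψ in one-line form is 9 5 7 8 1 6 2 10 4 3.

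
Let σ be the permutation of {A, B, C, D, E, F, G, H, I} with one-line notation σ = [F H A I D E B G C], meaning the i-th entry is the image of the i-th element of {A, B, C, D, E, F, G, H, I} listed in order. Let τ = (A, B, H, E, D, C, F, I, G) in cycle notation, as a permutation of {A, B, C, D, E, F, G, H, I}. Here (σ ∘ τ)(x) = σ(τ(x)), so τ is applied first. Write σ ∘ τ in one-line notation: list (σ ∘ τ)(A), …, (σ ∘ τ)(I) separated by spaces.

H G E A I C F D B

Chase each element through τ then σ: A → B → H; B → H → G; C → F → E; D → C → A; E → D → I; F → I → C; G → A → F; H → E → D; I → G → B.
So σ ∘ τ in one-line form is H G E A I C F D B.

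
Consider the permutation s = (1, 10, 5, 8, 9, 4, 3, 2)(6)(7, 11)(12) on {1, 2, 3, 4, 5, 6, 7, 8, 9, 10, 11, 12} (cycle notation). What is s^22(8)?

10

8 lies in the 8-cycle (1, 10, 5, 8, 9, 4, 3, 2).
Powers repeat with period 8 on this cycle, and 22 mod 8 = 6, so s^22(8) = s^6(8).
Stepping 6 places around the cycle: 8 → 9 → 4 → 3 → 2 → 1 → 10.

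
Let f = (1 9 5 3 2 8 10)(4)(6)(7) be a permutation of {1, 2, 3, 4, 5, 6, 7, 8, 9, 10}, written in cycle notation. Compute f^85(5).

5 lies in the 7-cycle (1 9 5 3 2 8 10).
Since the cycle has length 7, f^85 acts on it the same as f^1 (85 mod 7 = 1).
Stepping 1 place around the cycle: 5 → 3.

3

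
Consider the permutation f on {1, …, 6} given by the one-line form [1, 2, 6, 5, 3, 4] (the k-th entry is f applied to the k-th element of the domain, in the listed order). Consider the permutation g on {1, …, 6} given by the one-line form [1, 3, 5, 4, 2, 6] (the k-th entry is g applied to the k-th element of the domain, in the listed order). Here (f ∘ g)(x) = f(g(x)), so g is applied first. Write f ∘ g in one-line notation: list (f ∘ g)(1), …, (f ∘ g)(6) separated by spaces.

(f ∘ g)(x) = f(g(x)). Computing each image: f(g(1)) = f(1) = 1, f(g(2)) = f(3) = 6, f(g(3)) = f(5) = 3, f(g(4)) = f(4) = 5, f(g(5)) = f(2) = 2, f(g(6)) = f(6) = 4.
Hence f ∘ g = [1 6 3 5 2 4].

1 6 3 5 2 4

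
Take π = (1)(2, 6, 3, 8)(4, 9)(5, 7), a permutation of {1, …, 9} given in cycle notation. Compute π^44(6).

6

6 lies in the 4-cycle (2, 6, 3, 8).
On a 4-cycle, π^4 is the identity, so π^44 = π^0 there (44 ≡ 0 mod 4).
So π^44(6) = 6.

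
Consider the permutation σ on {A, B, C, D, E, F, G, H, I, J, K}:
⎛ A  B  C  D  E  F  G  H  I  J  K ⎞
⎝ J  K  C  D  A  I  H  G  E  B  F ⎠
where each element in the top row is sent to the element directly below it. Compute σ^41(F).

K

Tracing F → I → … returns to F after 7 steps, so F lies in a 7-cycle (A, J, B, K, F, I, E).
Since the cycle has length 7, σ^41 acts on it the same as σ^6 (41 mod 7 = 6).
Advancing 6 steps from F: F → I → E → A → J → B → K.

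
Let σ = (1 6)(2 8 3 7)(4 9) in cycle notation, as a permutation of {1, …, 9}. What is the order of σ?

4

The disjoint cycles have lengths 4, 2, 2, 1.
Since disjoint cycles commute, ord(σ) = lcm(4, 2, 2) = 4.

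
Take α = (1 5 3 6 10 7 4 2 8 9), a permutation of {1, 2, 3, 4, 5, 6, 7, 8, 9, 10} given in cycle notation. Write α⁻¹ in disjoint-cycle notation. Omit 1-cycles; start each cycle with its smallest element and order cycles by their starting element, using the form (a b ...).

(1 9 8 2 4 7 10 6 3 5)

If α sends a → b within a cycle, α⁻¹ sends b → a; equivalently, reverse each cycle.
After reversing and putting each cycle's least element first, α⁻¹ = (1 9 8 2 4 7 10 6 3 5).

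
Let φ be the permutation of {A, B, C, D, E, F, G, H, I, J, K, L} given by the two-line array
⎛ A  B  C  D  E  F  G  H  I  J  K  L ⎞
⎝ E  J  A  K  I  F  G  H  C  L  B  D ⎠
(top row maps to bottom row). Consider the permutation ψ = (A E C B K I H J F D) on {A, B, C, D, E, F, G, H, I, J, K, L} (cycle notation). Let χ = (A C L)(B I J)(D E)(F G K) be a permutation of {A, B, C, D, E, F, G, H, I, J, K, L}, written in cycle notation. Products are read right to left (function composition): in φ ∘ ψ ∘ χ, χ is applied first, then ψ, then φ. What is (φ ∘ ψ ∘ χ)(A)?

(φ ∘ ψ ∘ χ)(A) = φ(ψ(χ(A))). χ(A) = C, then ψ(C) = B, then φ(B) = J, so the result is J.

J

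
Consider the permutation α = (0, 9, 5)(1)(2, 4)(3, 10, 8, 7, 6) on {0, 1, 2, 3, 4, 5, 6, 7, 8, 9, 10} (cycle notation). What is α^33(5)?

5 lies in the 3-cycle (0, 9, 5).
Since the cycle has length 3, α^33 acts on it the same as α^0 (33 mod 3 = 0).
So α^33(5) = 5.

5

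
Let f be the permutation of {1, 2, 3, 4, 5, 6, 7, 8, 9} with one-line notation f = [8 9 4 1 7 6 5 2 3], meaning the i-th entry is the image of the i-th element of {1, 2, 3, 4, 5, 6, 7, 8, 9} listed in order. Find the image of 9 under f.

3

9 is element number 9 of the domain, and entry number 9 of the one-line form is 3, so f(9) = 3.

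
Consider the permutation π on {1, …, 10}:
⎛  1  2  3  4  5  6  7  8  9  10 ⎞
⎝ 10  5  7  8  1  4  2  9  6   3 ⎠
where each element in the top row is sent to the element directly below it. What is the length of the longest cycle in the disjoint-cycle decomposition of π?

6

Decomposing into disjoint cycles gives (1 10 3 7 2 5)(4 8 9 6); the longest has length 6.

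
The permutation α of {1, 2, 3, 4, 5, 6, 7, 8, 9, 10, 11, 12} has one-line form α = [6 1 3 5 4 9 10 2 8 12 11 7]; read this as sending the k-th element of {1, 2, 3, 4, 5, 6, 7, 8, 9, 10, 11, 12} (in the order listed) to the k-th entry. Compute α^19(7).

Tracing 7 → 10 → … returns to 7 after 3 steps, so 7 lies in a 3-cycle (7, 10, 12).
On a 3-cycle, α^3 is the identity, so α^19 = α^1 there (19 ≡ 1 mod 3).
Stepping 1 place around the cycle: 7 → 10.

10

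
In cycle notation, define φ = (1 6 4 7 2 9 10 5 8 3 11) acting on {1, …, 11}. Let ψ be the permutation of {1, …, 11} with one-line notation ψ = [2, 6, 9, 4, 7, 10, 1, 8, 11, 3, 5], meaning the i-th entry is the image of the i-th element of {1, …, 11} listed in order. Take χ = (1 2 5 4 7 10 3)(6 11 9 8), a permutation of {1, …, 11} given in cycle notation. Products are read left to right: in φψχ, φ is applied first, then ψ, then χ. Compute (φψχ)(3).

4

Apply the permutations in order: φ(3) = 11, then ψ(11) = 5, then χ(5) = 4. So (φψχ)(3) = 4.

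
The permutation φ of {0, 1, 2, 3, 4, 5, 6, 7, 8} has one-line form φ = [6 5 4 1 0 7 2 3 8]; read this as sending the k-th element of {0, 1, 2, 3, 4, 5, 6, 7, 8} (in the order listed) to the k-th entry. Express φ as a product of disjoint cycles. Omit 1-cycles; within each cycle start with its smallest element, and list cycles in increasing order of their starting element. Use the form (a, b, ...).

Iterating φ from 0 gives 0 → 6 → 2 → 4 → 0; that is the 4-cycle (0, 6, 2, 4).
Repeating from the next unused element and collecting all non-trivial cycles gives (0, 6, 2, 4)(1, 5, 7, 3).

(0, 6, 2, 4)(1, 5, 7, 3)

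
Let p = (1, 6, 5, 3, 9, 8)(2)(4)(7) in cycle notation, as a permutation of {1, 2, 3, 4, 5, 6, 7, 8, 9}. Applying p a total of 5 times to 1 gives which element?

8

1 lies in the 6-cycle (1, 6, 5, 3, 9, 8).
Advancing 5 steps from 1: 1 → 6 → 5 → 3 → 9 → 8.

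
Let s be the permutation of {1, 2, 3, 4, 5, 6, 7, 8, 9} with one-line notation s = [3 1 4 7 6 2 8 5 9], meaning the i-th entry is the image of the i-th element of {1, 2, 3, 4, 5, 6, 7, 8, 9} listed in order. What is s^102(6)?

8

Tracing 6 → 2 → … returns to 6 after 8 steps, so 6 lies in an 8-cycle (1 3 4 7 8 5 6 2).
Since the cycle has length 8, s^102 acts on it the same as s^6 (102 mod 8 = 6).
Stepping 6 places around the cycle: 6 → 2 → 1 → 3 → 4 → 7 → 8.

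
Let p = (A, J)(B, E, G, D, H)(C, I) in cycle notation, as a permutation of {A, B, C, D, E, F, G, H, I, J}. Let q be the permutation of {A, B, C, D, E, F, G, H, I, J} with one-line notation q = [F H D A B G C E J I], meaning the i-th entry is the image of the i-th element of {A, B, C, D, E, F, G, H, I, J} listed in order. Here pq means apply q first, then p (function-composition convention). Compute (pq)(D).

J

q(D) = A, then p(A) = J; composing gives (pq)(D) = J.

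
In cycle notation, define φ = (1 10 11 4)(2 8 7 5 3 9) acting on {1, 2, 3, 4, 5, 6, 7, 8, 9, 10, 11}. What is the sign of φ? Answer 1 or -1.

The cycle lengths are 6, 4, 1.
A cycle of length ℓ contributes ℓ−1 transpositions, so φ is a product of 5 + 3 = 8 transpositions — even.

1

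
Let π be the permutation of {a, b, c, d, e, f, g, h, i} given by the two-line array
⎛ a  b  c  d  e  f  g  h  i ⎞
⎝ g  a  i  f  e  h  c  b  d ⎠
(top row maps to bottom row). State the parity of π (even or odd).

In disjoint-cycle form the cycle lengths are 8, 1.
A cycle is odd iff its length is even; π has 1 even-length cycle, so sgn(π) = (−1)^1 and π is odd.

odd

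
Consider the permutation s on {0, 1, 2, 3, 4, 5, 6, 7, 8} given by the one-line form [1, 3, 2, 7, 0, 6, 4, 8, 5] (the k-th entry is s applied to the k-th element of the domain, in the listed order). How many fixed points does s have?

1

The fixed points (elements with s(x) = x) are {2}, so there is 1.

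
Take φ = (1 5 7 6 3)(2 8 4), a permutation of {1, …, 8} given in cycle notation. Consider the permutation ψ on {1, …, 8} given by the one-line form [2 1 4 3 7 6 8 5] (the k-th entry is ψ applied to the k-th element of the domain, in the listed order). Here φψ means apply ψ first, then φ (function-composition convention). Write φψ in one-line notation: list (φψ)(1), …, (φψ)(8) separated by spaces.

8 5 2 1 6 3 4 7

(φψ)(x) = φ(ψ(x)). Computing each image: φ(ψ(1)) = φ(2) = 8, φ(ψ(2)) = φ(1) = 5, φ(ψ(3)) = φ(4) = 2, φ(ψ(4)) = φ(3) = 1, φ(ψ(5)) = φ(7) = 6, φ(ψ(6)) = φ(6) = 3, φ(ψ(7)) = φ(8) = 4, φ(ψ(8)) = φ(5) = 7.
Hence φψ = [8 5 2 1 6 3 4 7].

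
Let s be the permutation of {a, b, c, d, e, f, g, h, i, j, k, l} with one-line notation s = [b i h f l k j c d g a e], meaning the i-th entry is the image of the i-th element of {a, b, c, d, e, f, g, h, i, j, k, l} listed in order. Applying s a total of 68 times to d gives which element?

Tracing d → f → … returns to d after 6 steps, so d lies in a 6-cycle (a b i d f k).
Powers repeat with period 6 on this cycle, and 68 mod 6 = 2, so s^68(d) = s^2(d).
Advancing 2 steps from d: d → f → k.

k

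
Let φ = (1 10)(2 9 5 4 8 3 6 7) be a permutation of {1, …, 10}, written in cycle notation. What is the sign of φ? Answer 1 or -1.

The cycle lengths are 8, 2.
A cycle is odd iff its length is even; φ has 2 even-length cycles, so sgn(φ) = (−1)^2 and φ is even.

1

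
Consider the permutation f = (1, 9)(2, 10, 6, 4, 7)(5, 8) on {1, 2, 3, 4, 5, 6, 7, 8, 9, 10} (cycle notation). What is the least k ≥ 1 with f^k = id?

The cycle type of f is (5, 2, 2, 1).
The order of f is the least common multiple of its cycle lengths: lcm(5, 2, 2) = 10.

10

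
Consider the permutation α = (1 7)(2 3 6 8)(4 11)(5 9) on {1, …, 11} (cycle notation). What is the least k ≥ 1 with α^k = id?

4

The disjoint cycles have lengths 4, 2, 2, 2, 1.
Since disjoint cycles commute, ord(α) = lcm(4, 2, 2, 2) = 4.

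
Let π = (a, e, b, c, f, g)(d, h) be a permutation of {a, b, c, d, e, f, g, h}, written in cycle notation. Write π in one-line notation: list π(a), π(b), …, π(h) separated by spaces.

Each element maps to the next entry in its cycle (wrapping to the front): a→e, b→c, c→f, d→h, e→b, f→g, g→a, h→d.
So the one-line form is e c f h b g a d.

e c f h b g a d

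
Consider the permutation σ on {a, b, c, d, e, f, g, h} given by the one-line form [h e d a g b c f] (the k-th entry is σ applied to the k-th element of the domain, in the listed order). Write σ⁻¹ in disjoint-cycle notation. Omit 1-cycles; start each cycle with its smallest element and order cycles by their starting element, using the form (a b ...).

(a d c g e b f h)

The cycle decomposition of σ is (a h f b e g c d).
The inverse reverses every cycle; in canonical form, σ⁻¹ = (a d c g e b f h).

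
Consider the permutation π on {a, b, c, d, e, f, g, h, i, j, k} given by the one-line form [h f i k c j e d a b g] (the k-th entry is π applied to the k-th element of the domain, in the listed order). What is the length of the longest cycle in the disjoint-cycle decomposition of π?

Decomposing into disjoint cycles gives (a, h, d, k, g, e, c, i)(b, f, j); the longest has length 8.

8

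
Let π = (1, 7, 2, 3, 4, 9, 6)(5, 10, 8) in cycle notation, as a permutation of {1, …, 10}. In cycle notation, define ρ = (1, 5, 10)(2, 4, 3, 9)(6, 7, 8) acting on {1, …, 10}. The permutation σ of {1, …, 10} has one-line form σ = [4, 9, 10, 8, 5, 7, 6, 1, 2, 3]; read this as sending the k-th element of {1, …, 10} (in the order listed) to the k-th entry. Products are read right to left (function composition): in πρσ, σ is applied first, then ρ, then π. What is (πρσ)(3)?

7

Chase 3: σ(3) = 10; ρ(10) = 1; π(1) = 7. Hence (πρσ)(3) = 7.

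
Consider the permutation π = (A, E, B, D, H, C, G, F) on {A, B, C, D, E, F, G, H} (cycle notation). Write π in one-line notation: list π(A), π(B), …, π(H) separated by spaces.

Image by image: A→E, B→D, C→G, D→H, E→B, F→A, G→F, H→C.
So the one-line form is E D G H B A F C.

E D G H B A F C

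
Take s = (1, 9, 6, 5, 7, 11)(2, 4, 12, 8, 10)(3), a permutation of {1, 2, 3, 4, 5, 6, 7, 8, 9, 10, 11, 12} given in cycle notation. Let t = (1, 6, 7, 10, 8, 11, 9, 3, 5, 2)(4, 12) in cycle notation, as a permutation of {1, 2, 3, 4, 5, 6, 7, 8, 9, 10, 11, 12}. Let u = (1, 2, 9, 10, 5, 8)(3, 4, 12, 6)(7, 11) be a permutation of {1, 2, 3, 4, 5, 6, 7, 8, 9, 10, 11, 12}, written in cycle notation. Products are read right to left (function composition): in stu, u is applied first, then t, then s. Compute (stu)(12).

11

Apply the permutations in order: u(12) = 6, then t(6) = 7, then s(7) = 11. So (stu)(12) = 11.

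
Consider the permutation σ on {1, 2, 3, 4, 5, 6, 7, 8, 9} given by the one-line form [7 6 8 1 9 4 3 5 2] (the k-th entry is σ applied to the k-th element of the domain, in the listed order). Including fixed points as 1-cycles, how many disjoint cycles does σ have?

1

The cycle decomposition is (1 7 3 8 5 9 2 6 4), which has 1 cycle (counting 1-cycles).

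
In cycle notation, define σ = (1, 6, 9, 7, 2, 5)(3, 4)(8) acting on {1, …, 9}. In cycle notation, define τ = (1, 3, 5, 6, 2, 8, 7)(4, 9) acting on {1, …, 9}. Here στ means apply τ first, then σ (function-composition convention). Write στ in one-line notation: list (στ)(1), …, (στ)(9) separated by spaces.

4 8 1 7 9 5 6 2 3

Chase each element through τ then σ: 1 → 3 → 4; 2 → 8 → 8; 3 → 5 → 1; 4 → 9 → 7; 5 → 6 → 9; 6 → 2 → 5; 7 → 1 → 6; 8 → 7 → 2; 9 → 4 → 3.
Collecting the images, στ = [4 8 1 7 9 5 6 2 3].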